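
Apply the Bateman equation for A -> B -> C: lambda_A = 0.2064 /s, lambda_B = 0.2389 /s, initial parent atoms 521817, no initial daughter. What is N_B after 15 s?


N_B(t) = lambda_A * N_A0 / (lambda_B - lambda_A) * [exp(-lambda_A*t) - exp(-lambda_B*t)]
exp(-0.2064*15) = 0.04522976; exp(-0.2389*15) = 0.02777830
N_B = 0.2064 * 521817 / (0.2389 - 0.2064) * (0.04522976 - 0.02777830)
N_B = 57833

57833


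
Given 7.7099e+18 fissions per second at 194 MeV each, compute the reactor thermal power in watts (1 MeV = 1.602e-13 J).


P = fission_rate * E_MeV * 1.602e-13
P = 7.7099e+18 * 194 * 1.602e-13
P = 2.3961e+08 W

2.3961e+08


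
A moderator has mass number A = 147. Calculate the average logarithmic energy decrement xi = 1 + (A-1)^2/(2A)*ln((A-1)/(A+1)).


xi = 1 + (A-1)^2/(2A) * ln((A-1)/(A+1))
xi = 1 + (147-1)^2/(2*147) * ln((147-1)/(147 +1))
xi = 0.013544

0.013544


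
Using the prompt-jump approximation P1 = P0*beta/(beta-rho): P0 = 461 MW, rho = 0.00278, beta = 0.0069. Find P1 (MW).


P1/P0 = beta / (beta - rho)
P1/P0 = 0.0069 / (0.0069 - 0.00278) = 1.674757
P1 = 461 * 1.674757 = 772.06 MW

772.06


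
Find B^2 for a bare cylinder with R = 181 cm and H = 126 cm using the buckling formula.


B^2 = (2.405/R)^2 + (pi/H)^2
B^2 = (2.405/181)^2 + (pi/126)^2
B^2 = 7.9822e-04 /cm^2

7.9822e-04


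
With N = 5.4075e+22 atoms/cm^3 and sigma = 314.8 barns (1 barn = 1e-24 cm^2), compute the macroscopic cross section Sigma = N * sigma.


Sigma = N * sigma_barns * 1e-24
Sigma = 5.4075e+22 * 314.8 * 1e-24
Sigma = 17.023 /cm

17.023


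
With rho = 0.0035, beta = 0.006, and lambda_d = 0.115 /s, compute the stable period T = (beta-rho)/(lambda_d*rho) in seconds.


T = (beta - rho) / (lambda_d * rho)
T = (0.006 - 0.0035) / (0.115 * 0.0035)
T = 6.2112 s

6.2112


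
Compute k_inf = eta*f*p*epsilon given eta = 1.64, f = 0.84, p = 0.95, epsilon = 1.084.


k_inf = eta * f * p * epsilon
k_inf = 1.64 * 0.84 * 0.95 * 1.084
k_inf = 1.4187

1.4187


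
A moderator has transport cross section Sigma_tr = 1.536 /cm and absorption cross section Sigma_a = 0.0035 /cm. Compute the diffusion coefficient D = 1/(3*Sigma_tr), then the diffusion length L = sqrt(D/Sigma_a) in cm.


D = 1 / (3 * Sigma_tr) = 1 / (3 * 1.536) = 0.2170139 cm
L = sqrt(D / Sigma_a)
L = sqrt(0.2170139 / 0.0035)
L = 7.8743 cm

7.8743


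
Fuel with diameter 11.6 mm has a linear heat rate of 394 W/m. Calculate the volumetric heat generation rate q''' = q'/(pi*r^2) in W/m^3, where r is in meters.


r = D / 2 / 1000 = 11.6 / 2 / 1000 = 0.0058 m
q''' = q' / (pi * r^2)
q''' = 394 / (pi * 0.0058^2)
q''' = 3.7281e+06 W/m^3

3.7281e+06


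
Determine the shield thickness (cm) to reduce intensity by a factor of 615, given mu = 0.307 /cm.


x = ln(factor) / mu
x = ln(615) / 0.307
x = 20.917 cm

20.917


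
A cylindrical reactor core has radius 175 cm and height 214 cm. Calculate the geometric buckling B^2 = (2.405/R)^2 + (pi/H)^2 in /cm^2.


B^2 = (2.405/R)^2 + (pi/H)^2
B^2 = (2.405/175)^2 + (pi/214)^2
B^2 = 4.0438e-04 /cm^2

4.0438e-04


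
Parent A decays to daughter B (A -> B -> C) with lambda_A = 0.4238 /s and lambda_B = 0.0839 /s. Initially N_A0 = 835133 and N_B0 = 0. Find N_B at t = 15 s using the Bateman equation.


N_B(t) = lambda_A * N_A0 / (lambda_B - lambda_A) * [exp(-lambda_A*t) - exp(-lambda_B*t)]
exp(-0.4238*15) = 0.001734563; exp(-0.0839*15) = 0.2840798
N_B = 0.4238 * 835133 / (0.0839 - 0.4238) * (0.001734563 - 0.2840798)
N_B = 293999

293999


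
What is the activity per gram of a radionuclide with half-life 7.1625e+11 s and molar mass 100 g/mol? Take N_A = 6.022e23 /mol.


lambda = ln(2) / t_half = ln(2) / 7.1625e+11 = 9.677448e-13 /s
SA = lambda * N_A / M
SA = 9.677448e-13 * 6.022e23 / 100
SA = 5.8278e+09 Bq/g

5.8278e+09


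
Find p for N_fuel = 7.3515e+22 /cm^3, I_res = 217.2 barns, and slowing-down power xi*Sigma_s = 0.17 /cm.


p = exp(-N * I * 1e-24 / (xi*Sigma_s))
p = exp(-7.3515e+22 * 217.2 * 1e-24 / 0.17)
p = 1.6157e-41

1.6157e-41


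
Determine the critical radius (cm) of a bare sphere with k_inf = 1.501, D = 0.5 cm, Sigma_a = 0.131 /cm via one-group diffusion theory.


L^2 = D / Sigma_a = 0.5 / 0.131 = 3.816794 cm^2
B_m^2 = (k_inf - 1) / L^2 = (1.501 - 1) / 3.816794 = 0.1312620 /cm^2
For a bare sphere: B_g = pi/R, so R_c = pi / sqrt(B_m^2)
R_c = pi / sqrt(0.1312620) = 8.6712 cm

8.6712


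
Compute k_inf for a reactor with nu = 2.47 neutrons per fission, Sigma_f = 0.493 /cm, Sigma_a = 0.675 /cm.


k_inf = nu * Sigma_f / Sigma_a
k_inf = 2.47 * 0.493 / 0.675
k_inf = 1.8040

1.8040


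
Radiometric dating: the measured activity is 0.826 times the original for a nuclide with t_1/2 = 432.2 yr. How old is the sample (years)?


lambda = ln(2) / t_half = ln(2) / 432.2 = 0.001603765 /yr
t = -ln(A/A0) / lambda
t = -ln(0.826) / 0.001603765
t = 119.19 yr

119.19


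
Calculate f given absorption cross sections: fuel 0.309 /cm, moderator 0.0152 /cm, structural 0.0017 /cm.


f = Sigma_a_fuel / (Sigma_a_fuel + Sigma_a_mod + Sigma_a_other)
f = 0.309 / (0.309 + 0.0152 + 0.0017)
f = 0.94814

0.94814


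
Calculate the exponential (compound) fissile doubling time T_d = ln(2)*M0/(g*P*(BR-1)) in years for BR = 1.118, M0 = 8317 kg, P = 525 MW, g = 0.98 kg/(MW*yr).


Breeding gain G = BR - 1 = 1.118 - 1 = 0.118
Fissile production rate = g * P * G = 0.98 * 525 * 0.118 = 60.711 kg/yr
T_d = ln(2) * M0 / (g * P * G)
T_d = ln(2) * 8317 / 60.711 = 94.957 yr

94.957


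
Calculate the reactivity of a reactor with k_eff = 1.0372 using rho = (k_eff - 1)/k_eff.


rho = (k_eff - 1) / k_eff
rho = (1.0372 - 1) / 1.0372
rho = 0.035866

0.035866


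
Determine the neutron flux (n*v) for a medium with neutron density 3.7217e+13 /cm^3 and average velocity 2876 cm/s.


phi = n * v
phi = 3.7217e+13 * 2876
phi = 1.0704e+17 /cm^2/s

1.0704e+17


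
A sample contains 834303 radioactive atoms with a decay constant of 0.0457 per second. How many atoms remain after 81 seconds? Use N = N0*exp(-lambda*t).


N = N0 * exp(-lambda * t)
N = 834303 * exp(-0.0457 * 81)
N = 20592

20592


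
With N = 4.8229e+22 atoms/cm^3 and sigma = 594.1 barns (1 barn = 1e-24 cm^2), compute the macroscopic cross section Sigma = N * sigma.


Sigma = N * sigma_barns * 1e-24
Sigma = 4.8229e+22 * 594.1 * 1e-24
Sigma = 28.653 /cm

28.653


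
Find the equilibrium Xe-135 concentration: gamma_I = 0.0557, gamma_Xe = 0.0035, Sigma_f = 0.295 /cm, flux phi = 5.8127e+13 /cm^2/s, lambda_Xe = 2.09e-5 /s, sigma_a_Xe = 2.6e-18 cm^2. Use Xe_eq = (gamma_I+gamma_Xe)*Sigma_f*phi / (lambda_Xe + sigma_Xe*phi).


Xe_eq = (gamma_I + gamma_Xe) * Sigma_f * phi / (lambda_Xe + sigma_Xe * phi)
Numerator = (0.0557 + 0.0035) * 0.295 * 5.8127e+13 = 1.015130e+12
Denominator = 2.09e-5 + 2.6e-18 * 5.8127e+13 = 1.720302e-04
Xe_eq = 1.015130e+12 / 1.720302e-04 = 5.9009e+15 /cm^3

5.9009e+15


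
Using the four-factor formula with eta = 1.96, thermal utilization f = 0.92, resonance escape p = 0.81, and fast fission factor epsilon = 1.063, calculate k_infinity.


k_inf = eta * f * p * epsilon
k_inf = 1.96 * 0.92 * 0.81 * 1.063
k_inf = 1.5526

1.5526


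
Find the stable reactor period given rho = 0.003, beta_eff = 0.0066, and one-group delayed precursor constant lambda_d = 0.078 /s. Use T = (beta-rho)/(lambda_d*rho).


T = (beta - rho) / (lambda_d * rho)
T = (0.0066 - 0.003) / (0.078 * 0.003)
T = 15.385 s

15.385


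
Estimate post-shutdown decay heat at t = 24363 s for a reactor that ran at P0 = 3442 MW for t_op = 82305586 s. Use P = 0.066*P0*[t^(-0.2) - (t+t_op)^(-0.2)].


P/P0 = 0.066 * [t^(-0.2) - (t + t_op)^(-0.2)]
P/P0 = 0.066 * [24363^(-0.2) - (24363 + 82305586)^(-0.2)]
P/P0 = 0.066 * [0.1326337 - 0.02611490] = 0.007030241
P = 3442 * 0.007030241 = 24.198 MW

24.198


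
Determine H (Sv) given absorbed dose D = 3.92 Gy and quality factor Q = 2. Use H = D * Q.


H = D * Q
H = 3.92 * 2
H = 7.8400 Sv

7.8400


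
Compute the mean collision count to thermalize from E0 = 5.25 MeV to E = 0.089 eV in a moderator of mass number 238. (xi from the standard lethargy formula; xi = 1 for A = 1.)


xi = 1 + (A-1)^2/(2A)*ln((A-1)/(A+1)) = 0.008379872 (for A = 238)
n = ln(E0/E) / xi
n = ln(5.25e6 / 0.089) / 0.008379872
n = ln(5.898876e+07) / 0.008379872 = 2135.2

2135.2


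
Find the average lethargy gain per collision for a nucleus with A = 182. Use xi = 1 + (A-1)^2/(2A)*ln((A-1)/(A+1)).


xi = 1 + (A-1)^2/(2A) * ln((A-1)/(A+1))
xi = 1 + (182-1)^2/(2*182) * ln((182-1)/(182 +1))
xi = 0.010949

0.010949


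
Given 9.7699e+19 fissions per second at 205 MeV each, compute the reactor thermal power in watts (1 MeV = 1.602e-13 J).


P = fission_rate * E_MeV * 1.602e-13
P = 9.7699e+19 * 205 * 1.602e-13
P = 3.2085e+09 W

3.2085e+09


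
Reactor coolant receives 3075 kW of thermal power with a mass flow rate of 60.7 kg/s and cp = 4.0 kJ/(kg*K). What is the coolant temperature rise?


dT = Q / (m_dot * cp)
dT = 3075 / (60.7 * 4.0)
dT = 12.665 C

12.665


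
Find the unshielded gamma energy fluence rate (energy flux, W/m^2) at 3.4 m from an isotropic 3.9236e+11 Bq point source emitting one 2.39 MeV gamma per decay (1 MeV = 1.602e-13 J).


psi = A * E * 1.602e-13 / (4*pi*r^2)
psi = 3.9236e+11 * 2.39 * 1.602e-13 / (4*pi*3.4^2)
psi = 0.0010341 W/m^2

0.0010341


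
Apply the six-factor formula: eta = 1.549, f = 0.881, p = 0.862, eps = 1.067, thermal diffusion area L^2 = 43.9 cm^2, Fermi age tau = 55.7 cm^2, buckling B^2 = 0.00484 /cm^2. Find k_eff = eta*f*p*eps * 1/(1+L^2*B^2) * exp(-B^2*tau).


k_inf = eta*f*p*eps = 1.549*0.881*0.862*1.067 = 1.255160
P_TNL = 1/(1 + L^2*B^2) = 1/(1 + 43.9*0.00484) = 0.8247586
P_FNL = exp(-B^2*tau) = exp(-0.00484*55.7) = 0.7636941
k_eff = k_inf * P_TNL * P_FNL = 1.255160 * 0.8247586 * 0.7636941
k_eff = 0.79058

0.79058


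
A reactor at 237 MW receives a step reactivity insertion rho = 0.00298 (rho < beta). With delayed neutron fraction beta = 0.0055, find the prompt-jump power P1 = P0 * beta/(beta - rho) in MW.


P1/P0 = beta / (beta - rho)
P1/P0 = 0.0055 / (0.0055 - 0.00298) = 2.182540
P1 = 237 * 2.182540 = 517.26 MW

517.26


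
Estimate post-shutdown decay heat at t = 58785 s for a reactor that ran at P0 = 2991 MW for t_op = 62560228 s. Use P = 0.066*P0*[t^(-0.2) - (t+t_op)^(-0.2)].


P/P0 = 0.066 * [t^(-0.2) - (t + t_op)^(-0.2)]
P/P0 = 0.066 * [58785^(-0.2) - (58785 + 62560228)^(-0.2)]
P/P0 = 0.066 * [0.1112107 - 0.02758410] = 0.005519356
P = 2991 * 0.005519356 = 16.508 MW

16.508


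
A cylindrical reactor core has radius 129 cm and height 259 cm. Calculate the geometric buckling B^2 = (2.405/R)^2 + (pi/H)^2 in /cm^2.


B^2 = (2.405/R)^2 + (pi/H)^2
B^2 = (2.405/129)^2 + (pi/259)^2
B^2 = 4.9471e-04 /cm^2

4.9471e-04


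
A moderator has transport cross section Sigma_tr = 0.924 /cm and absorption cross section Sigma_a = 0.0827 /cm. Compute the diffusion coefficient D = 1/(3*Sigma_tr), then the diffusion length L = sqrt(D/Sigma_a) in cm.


D = 1 / (3 * Sigma_tr) = 1 / (3 * 0.924) = 0.3607504 cm
L = sqrt(D / Sigma_a)
L = sqrt(0.3607504 / 0.0827)
L = 2.0886 cm

2.0886


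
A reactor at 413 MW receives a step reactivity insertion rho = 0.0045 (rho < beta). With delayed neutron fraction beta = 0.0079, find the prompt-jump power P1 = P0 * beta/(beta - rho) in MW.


P1/P0 = beta / (beta - rho)
P1/P0 = 0.0079 / (0.0079 - 0.0045) = 2.323529
P1 = 413 * 2.323529 = 959.62 MW

959.62


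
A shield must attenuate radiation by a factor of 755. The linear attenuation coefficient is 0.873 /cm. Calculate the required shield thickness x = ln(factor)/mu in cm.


x = ln(factor) / mu
x = ln(755) / 0.873
x = 7.5907 cm

7.5907


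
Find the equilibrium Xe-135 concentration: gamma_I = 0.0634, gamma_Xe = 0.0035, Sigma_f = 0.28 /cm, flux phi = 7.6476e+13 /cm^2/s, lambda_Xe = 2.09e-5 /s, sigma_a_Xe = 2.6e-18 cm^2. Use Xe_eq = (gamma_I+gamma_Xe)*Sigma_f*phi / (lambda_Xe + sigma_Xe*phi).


Xe_eq = (gamma_I + gamma_Xe) * Sigma_f * phi / (lambda_Xe + sigma_Xe * phi)
Numerator = (0.0634 + 0.0035) * 0.28 * 7.6476e+13 = 1.432548e+12
Denominator = 2.09e-5 + 2.6e-18 * 7.6476e+13 = 2.197376e-04
Xe_eq = 1.432548e+12 / 2.197376e-04 = 6.5194e+15 /cm^3

6.5194e+15


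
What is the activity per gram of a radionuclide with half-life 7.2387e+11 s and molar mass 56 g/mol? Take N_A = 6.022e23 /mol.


lambda = ln(2) / t_half = ln(2) / 7.2387e+11 = 9.575575e-13 /s
SA = lambda * N_A / M
SA = 9.575575e-13 * 6.022e23 / 56
SA = 1.0297e+10 Bq/g

1.0297e+10


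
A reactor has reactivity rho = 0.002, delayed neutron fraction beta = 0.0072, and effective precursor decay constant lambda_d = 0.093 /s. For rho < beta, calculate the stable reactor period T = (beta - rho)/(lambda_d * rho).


T = (beta - rho) / (lambda_d * rho)
T = (0.0072 - 0.002) / (0.093 * 0.002)
T = 27.957 s

27.957


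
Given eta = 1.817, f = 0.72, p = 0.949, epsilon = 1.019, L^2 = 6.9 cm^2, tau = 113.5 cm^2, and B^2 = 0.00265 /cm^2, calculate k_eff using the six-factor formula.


k_inf = eta*f*p*eps = 1.817*0.72*0.949*1.019 = 1.265109
P_TNL = 1/(1 + L^2*B^2) = 1/(1 + 6.9*0.00265) = 0.9820433
P_FNL = exp(-B^2*tau) = exp(-0.00265*113.5) = 0.7402443
k_eff = k_inf * P_TNL * P_FNL = 1.265109 * 0.9820433 * 0.7402443
k_eff = 0.91967

0.91967


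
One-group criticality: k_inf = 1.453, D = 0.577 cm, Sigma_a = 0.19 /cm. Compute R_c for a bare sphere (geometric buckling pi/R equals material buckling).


L^2 = D / Sigma_a = 0.577 / 0.19 = 3.036842 cm^2
B_m^2 = (k_inf - 1) / L^2 = (1.453 - 1) / 3.036842 = 0.1491681 /cm^2
For a bare sphere: B_g = pi/R, so R_c = pi / sqrt(B_m^2)
R_c = pi / sqrt(0.1491681) = 8.1341 cm

8.1341


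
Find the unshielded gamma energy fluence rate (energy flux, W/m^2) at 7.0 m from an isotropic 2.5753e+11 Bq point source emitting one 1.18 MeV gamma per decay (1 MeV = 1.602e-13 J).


psi = A * E * 1.602e-13 / (4*pi*r^2)
psi = 2.5753e+11 * 1.18 * 1.602e-13 / (4*pi*7.0^2)
psi = 7.9062e-05 W/m^2

7.9062e-05


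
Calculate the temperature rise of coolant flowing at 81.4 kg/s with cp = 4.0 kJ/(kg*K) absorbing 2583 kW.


dT = Q / (m_dot * cp)
dT = 2583 / (81.4 * 4.0)
dT = 7.9330 C

7.9330


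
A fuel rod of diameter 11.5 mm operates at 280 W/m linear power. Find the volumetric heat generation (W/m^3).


r = D / 2 / 1000 = 11.5 / 2 / 1000 = 0.00575 m
q''' = q' / (pi * r^2)
q''' = 280 / (pi * 0.00575^2)
q''' = 2.6957e+06 W/m^3

2.6957e+06


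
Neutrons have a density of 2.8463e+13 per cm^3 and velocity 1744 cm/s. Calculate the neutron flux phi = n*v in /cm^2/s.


phi = n * v
phi = 2.8463e+13 * 1744
phi = 4.9639e+16 /cm^2/s

4.9639e+16


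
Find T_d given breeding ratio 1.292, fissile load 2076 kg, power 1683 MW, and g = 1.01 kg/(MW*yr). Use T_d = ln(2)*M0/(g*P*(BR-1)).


Breeding gain G = BR - 1 = 1.292 - 1 = 0.292
Fissile production rate = g * P * G = 1.01 * 1683 * 0.292 = 496.35036 kg/yr
T_d = ln(2) * M0 / (g * P * G)
T_d = ln(2) * 2076 / 496.35036 = 2.8991 yr

2.8991


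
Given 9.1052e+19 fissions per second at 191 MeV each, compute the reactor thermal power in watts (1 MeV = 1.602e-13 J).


P = fission_rate * E_MeV * 1.602e-13
P = 9.1052e+19 * 191 * 1.602e-13
P = 2.7860e+09 W

2.7860e+09


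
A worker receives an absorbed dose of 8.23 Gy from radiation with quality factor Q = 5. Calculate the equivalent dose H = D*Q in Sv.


H = D * Q
H = 8.23 * 5
H = 41.150 Sv

41.150


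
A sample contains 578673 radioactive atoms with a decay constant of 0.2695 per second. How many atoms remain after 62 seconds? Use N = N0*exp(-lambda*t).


N = N0 * exp(-lambda * t)
N = 578673 * exp(-0.2695 * 62)
N = 0.032048

0.032048


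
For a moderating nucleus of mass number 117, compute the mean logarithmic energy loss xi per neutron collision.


xi = 1 + (A-1)^2/(2A) * ln((A-1)/(A+1))
xi = 1 + (117-1)^2/(2*117) * ln((117-1)/(117 +1))
xi = 0.016997

0.016997


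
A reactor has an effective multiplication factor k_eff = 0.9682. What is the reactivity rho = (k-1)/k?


rho = (k_eff - 1) / k_eff
rho = (0.9682 - 1) / 0.9682
rho = -0.032844

-0.032844


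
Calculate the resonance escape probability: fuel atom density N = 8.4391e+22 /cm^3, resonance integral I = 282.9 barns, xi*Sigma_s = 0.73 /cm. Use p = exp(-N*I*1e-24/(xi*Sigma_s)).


p = exp(-N * I * 1e-24 / (xi*Sigma_s))
p = exp(-8.4391e+22 * 282.9 * 1e-24 / 0.73)
p = 6.2612e-15

6.2612e-15


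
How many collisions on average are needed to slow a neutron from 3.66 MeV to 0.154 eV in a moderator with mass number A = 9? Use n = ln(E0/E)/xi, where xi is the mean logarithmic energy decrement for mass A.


xi = 1 + (A-1)^2/(2A)*ln((A-1)/(A+1)) = 0.2066007 (for A = 9)
n = ln(E0/E) / xi
n = ln(3.66e6 / 0.154) / 0.2066007
n = ln(2.376623e+07) / 0.2066007 = 82.206

82.206


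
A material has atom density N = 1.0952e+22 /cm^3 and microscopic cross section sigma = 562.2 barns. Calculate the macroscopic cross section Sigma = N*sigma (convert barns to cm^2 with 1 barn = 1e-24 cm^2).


Sigma = N * sigma_barns * 1e-24
Sigma = 1.0952e+22 * 562.2 * 1e-24
Sigma = 6.1572 /cm

6.1572


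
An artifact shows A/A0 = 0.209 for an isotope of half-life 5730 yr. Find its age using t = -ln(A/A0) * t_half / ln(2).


lambda = ln(2) / t_half = ln(2) / 5730 = 1.209681e-04 /yr
t = -ln(A/A0) / lambda
t = -ln(0.209) / 1.209681e-04
t = 12941 yr

12941


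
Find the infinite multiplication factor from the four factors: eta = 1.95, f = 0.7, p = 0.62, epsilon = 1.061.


k_inf = eta * f * p * epsilon
k_inf = 1.95 * 0.7 * 0.62 * 1.061
k_inf = 0.89792

0.89792


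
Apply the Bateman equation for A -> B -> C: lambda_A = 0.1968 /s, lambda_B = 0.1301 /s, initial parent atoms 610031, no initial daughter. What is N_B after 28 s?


N_B(t) = lambda_A * N_A0 / (lambda_B - lambda_A) * [exp(-lambda_A*t) - exp(-lambda_B*t)]
exp(-0.1968*28) = 0.004044489; exp(-0.1301*28) = 0.02617894
N_B = 0.1968 * 610031 / (0.1301 - 0.1968) * (0.004044489 - 0.02617894)
N_B = 39840

39840


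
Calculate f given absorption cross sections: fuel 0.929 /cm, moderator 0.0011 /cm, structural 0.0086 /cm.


f = Sigma_a_fuel / (Sigma_a_fuel + Sigma_a_mod + Sigma_a_other)
f = 0.929 / (0.929 + 0.0011 + 0.0086)
f = 0.98967

0.98967


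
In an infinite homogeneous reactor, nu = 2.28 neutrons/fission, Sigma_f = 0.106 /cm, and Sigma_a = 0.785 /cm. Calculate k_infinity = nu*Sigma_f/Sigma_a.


k_inf = nu * Sigma_f / Sigma_a
k_inf = 2.28 * 0.106 / 0.785
k_inf = 0.30787

0.30787


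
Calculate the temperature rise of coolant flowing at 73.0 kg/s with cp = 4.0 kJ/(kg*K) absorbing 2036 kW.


dT = Q / (m_dot * cp)
dT = 2036 / (73.0 * 4.0)
dT = 6.9726 C

6.9726


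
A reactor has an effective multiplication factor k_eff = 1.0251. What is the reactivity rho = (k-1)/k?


rho = (k_eff - 1) / k_eff
rho = (1.0251 - 1) / 1.0251
rho = 0.024485

0.024485


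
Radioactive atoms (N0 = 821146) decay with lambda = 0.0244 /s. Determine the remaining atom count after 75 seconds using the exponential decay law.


N = N0 * exp(-lambda * t)
N = 821146 * exp(-0.0244 * 75)
N = 131723

131723


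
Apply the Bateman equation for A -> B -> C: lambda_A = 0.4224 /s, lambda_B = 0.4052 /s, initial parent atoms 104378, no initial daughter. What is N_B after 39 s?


N_B(t) = lambda_A * N_A0 / (lambda_B - lambda_A) * [exp(-lambda_A*t) - exp(-lambda_B*t)]
exp(-0.4224*39) = 7.008199e-08; exp(-0.4052*39) = 1.370664e-07
N_B = 0.4224 * 104378 / (0.4052 - 0.4224) * (7.008199e-08 - 1.370664e-07)
N_B = 0.17170

0.17170


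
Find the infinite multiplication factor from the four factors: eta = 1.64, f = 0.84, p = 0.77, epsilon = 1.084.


k_inf = eta * f * p * epsilon
k_inf = 1.64 * 0.84 * 0.77 * 1.084
k_inf = 1.1499

1.1499


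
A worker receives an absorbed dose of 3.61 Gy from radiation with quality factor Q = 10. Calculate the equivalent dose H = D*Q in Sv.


H = D * Q
H = 3.61 * 10
H = 36.100 Sv

36.100


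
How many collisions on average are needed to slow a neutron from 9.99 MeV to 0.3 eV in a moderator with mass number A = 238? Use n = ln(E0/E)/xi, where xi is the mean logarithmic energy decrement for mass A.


xi = 1 + (A-1)^2/(2A)*ln((A-1)/(A+1)) = 0.008379872 (for A = 238)
n = ln(E0/E) / xi
n = ln(9.99e6 / 0.3) / 0.008379872
n = ln(3.330000e+07) / 0.008379872 = 2067.0

2067.0


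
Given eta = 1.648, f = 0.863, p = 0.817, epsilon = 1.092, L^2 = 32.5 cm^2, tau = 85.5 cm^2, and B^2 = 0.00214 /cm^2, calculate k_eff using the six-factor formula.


k_inf = eta*f*p*eps = 1.648*0.863*0.817*1.092 = 1.268857
P_TNL = 1/(1 + L^2*B^2) = 1/(1 + 32.5*0.00214) = 0.9349727
P_FNL = exp(-B^2*tau) = exp(-0.00214*85.5) = 0.8327931
k_eff = k_inf * P_TNL * P_FNL = 1.268857 * 0.9349727 * 0.8327931
k_eff = 0.98798

0.98798


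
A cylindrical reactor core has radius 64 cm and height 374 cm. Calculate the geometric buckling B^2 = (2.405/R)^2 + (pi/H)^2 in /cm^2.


B^2 = (2.405/R)^2 + (pi/H)^2
B^2 = (2.405/64)^2 + (pi/374)^2
B^2 = 0.0014827 /cm^2

0.0014827


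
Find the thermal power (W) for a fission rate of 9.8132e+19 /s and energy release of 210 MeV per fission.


P = fission_rate * E_MeV * 1.602e-13
P = 9.8132e+19 * 210 * 1.602e-13
P = 3.3014e+09 W

3.3014e+09


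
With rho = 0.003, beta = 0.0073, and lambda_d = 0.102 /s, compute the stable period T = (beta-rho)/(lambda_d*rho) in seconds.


T = (beta - rho) / (lambda_d * rho)
T = (0.0073 - 0.003) / (0.102 * 0.003)
T = 14.052 s

14.052


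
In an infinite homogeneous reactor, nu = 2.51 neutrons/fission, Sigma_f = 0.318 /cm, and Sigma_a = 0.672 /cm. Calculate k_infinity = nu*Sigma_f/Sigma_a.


k_inf = nu * Sigma_f / Sigma_a
k_inf = 2.51 * 0.318 / 0.672
k_inf = 1.1878

1.1878


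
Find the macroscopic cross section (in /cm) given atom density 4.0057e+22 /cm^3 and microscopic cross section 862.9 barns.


Sigma = N * sigma_barns * 1e-24
Sigma = 4.0057e+22 * 862.9 * 1e-24
Sigma = 34.565 /cm

34.565


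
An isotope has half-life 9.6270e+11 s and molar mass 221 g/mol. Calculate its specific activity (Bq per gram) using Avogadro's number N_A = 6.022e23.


lambda = ln(2) / t_half = ln(2) / 9.6270e+11 = 7.200033e-13 /s
SA = lambda * N_A / M
SA = 7.200033e-13 * 6.022e23 / 221
SA = 1.9619e+09 Bq/g

1.9619e+09


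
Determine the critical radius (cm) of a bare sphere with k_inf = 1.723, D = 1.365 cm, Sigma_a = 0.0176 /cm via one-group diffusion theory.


L^2 = D / Sigma_a = 1.365 / 0.0176 = 77.55682 cm^2
B_m^2 = (k_inf - 1) / L^2 = (1.723 - 1) / 77.55682 = 0.009322198 /cm^2
For a bare sphere: B_g = pi/R, so R_c = pi / sqrt(B_m^2)
R_c = pi / sqrt(0.009322198) = 32.538 cm

32.538


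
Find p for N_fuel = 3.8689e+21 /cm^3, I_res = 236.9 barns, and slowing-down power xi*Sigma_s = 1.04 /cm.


p = exp(-N * I * 1e-24 / (xi*Sigma_s))
p = exp(-3.8689e+21 * 236.9 * 1e-24 / 1.04)
p = 0.41425

0.41425


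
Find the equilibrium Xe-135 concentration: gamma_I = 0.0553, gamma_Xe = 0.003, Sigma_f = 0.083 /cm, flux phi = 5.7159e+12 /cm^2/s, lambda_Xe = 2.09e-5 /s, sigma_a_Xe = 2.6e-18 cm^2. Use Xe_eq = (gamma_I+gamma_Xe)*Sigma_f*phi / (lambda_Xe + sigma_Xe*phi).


Xe_eq = (gamma_I + gamma_Xe) * Sigma_f * phi / (lambda_Xe + sigma_Xe * phi)
Numerator = (0.0553 + 0.003) * 0.083 * 5.7159e+12 = 2.765867e+10
Denominator = 2.09e-5 + 2.6e-18 * 5.7159e+12 = 3.576134e-05
Xe_eq = 2.765867e+10 / 3.576134e-05 = 7.7342e+14 /cm^3

7.7342e+14


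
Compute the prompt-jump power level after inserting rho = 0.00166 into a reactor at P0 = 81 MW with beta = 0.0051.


P1/P0 = beta / (beta - rho)
P1/P0 = 0.0051 / (0.0051 - 0.00166) = 1.482558
P1 = 81 * 1.482558 = 120.09 MW

120.09


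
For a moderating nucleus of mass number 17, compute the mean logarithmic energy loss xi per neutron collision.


xi = 1 + (A-1)^2/(2A) * ln((A-1)/(A+1))
xi = 1 + (17-1)^2/(2*17) * ln((17-1)/(17 +1))
xi = 0.11316

0.11316


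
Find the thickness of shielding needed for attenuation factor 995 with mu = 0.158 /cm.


x = ln(factor) / mu
x = ln(995) / 0.158
x = 43.688 cm

43.688


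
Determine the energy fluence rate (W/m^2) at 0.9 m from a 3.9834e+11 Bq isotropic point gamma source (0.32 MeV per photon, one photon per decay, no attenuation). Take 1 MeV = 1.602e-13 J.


psi = A * E * 1.602e-13 / (4*pi*r^2)
psi = 3.9834e+11 * 0.32 * 1.602e-13 / (4*pi*0.9^2)
psi = 0.0020062 W/m^2

0.0020062


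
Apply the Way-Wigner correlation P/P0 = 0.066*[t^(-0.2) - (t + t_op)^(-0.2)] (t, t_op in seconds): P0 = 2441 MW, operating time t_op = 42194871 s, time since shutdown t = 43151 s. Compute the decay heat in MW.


P/P0 = 0.066 * [t^(-0.2) - (t + t_op)^(-0.2)]
P/P0 = 0.066 * [43151^(-0.2) - (43151 + 42194871)^(-0.2)]
P/P0 = 0.066 * [0.1183047 - 0.02984415] = 0.005838396
P = 2441 * 0.005838396 = 14.252 MW

14.252


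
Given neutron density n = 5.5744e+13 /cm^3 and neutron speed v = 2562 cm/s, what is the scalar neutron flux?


phi = n * v
phi = 5.5744e+13 * 2562
phi = 1.4282e+17 /cm^2/s

1.4282e+17


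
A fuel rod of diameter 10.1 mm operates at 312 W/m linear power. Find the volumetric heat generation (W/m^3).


r = D / 2 / 1000 = 10.1 / 2 / 1000 = 0.00505 m
q''' = q' / (pi * r^2)
q''' = 312 / (pi * 0.00505^2)
q''' = 3.8942e+06 W/m^3

3.8942e+06


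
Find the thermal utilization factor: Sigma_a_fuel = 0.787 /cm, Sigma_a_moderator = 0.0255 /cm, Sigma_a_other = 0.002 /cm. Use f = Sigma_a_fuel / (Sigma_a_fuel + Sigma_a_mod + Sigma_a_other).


f = Sigma_a_fuel / (Sigma_a_fuel + Sigma_a_mod + Sigma_a_other)
f = 0.787 / (0.787 + 0.0255 + 0.002)
f = 0.96624

0.96624


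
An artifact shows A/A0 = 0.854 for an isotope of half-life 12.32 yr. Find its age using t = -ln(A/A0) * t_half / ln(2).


lambda = ln(2) / t_half = ln(2) / 12.32 = 0.05626195 /yr
t = -ln(A/A0) / lambda
t = -ln(0.854) / 0.05626195
t = 2.8052 yr

2.8052


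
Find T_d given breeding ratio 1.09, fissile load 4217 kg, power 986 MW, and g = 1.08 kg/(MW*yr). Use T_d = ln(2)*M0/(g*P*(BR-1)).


Breeding gain G = BR - 1 = 1.09 - 1 = 0.09
Fissile production rate = g * P * G = 1.08 * 986 * 0.09 = 95.8392 kg/yr
T_d = ln(2) * M0 / (g * P * G)
T_d = ln(2) * 4217 / 95.8392 = 30.499 yr

30.499


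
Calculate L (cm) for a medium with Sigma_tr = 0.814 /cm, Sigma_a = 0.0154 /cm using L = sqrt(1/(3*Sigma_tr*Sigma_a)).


D = 1 / (3 * Sigma_tr) = 1 / (3 * 0.814) = 0.4095004 cm
L = sqrt(D / Sigma_a)
L = sqrt(0.4095004 / 0.0154)
L = 5.1566 cm

5.1566


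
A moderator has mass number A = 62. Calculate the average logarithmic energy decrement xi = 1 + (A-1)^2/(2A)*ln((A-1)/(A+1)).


xi = 1 + (A-1)^2/(2A) * ln((A-1)/(A+1))
xi = 1 + (62-1)^2/(2*62) * ln((62-1)/(62 +1))
xi = 0.031914

0.031914


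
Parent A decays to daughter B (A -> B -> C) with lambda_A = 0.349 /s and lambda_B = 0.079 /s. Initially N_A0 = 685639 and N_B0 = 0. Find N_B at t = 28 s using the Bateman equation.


N_B(t) = lambda_A * N_A0 / (lambda_B - lambda_A) * [exp(-lambda_A*t) - exp(-lambda_B*t)]
exp(-0.349*28) = 5.702619e-05; exp(-0.079*28) = 0.1094815
N_B = 0.349 * 685639 / (0.079 - 0.349) * (5.702619e-05 - 0.1094815)
N_B = 96978

96978


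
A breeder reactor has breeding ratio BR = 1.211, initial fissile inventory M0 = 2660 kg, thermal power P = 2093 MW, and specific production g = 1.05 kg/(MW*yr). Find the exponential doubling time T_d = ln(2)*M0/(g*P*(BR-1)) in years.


Breeding gain G = BR - 1 = 1.211 - 1 = 0.211
Fissile production rate = g * P * G = 1.05 * 2093 * 0.211 = 463.70415 kg/yr
T_d = ln(2) * M0 / (g * P * G)
T_d = ln(2) * 2660 / 463.70415 = 3.9762 yr

3.9762


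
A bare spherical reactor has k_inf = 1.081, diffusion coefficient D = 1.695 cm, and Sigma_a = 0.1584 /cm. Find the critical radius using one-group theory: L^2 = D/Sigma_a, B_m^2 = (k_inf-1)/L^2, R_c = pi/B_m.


L^2 = D / Sigma_a = 1.695 / 0.1584 = 10.70076 cm^2
B_m^2 = (k_inf - 1) / L^2 = (1.081 - 1) / 10.70076 = 0.007569556 /cm^2
For a bare sphere: B_g = pi/R, so R_c = pi / sqrt(B_m^2)
R_c = pi / sqrt(0.007569556) = 36.109 cm

36.109


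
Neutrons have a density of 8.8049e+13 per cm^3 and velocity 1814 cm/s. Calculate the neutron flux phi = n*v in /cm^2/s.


phi = n * v
phi = 8.8049e+13 * 1814
phi = 1.5972e+17 /cm^2/s

1.5972e+17


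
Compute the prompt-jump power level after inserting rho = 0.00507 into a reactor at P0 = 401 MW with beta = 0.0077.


P1/P0 = beta / (beta - rho)
P1/P0 = 0.0077 / (0.0077 - 0.00507) = 2.927757
P1 = 401 * 2.927757 = 1174.0 MW

1174.0


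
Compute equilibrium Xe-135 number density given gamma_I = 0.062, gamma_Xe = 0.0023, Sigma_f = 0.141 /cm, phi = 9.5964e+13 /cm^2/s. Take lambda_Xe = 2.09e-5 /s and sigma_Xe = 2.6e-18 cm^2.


Xe_eq = (gamma_I + gamma_Xe) * Sigma_f * phi / (lambda_Xe + sigma_Xe * phi)
Numerator = (0.062 + 0.0023) * 0.141 * 9.5964e+13 = 8.700384e+11
Denominator = 2.09e-5 + 2.6e-18 * 9.5964e+13 = 2.704064e-04
Xe_eq = 8.700384e+11 / 2.704064e-04 = 3.2175e+15 /cm^3

3.2175e+15


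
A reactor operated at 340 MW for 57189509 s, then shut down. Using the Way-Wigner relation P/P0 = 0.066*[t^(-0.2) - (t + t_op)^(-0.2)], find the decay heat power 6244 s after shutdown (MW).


P/P0 = 0.066 * [t^(-0.2) - (t + t_op)^(-0.2)]
P/P0 = 0.066 * [6244^(-0.2) - (6244 + 57189509)^(-0.2)]
P/P0 = 0.066 * [0.1741436 - 0.02808842] = 0.009639642
P = 340 * 0.009639642 = 3.2775 MW

3.2775


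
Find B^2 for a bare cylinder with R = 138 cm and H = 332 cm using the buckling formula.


B^2 = (2.405/R)^2 + (pi/H)^2
B^2 = (2.405/138)^2 + (pi/332)^2
B^2 = 3.9326e-04 /cm^2

3.9326e-04


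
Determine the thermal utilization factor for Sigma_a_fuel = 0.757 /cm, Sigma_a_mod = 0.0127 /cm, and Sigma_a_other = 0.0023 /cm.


f = Sigma_a_fuel / (Sigma_a_fuel + Sigma_a_mod + Sigma_a_other)
f = 0.757 / (0.757 + 0.0127 + 0.0023)
f = 0.98057

0.98057


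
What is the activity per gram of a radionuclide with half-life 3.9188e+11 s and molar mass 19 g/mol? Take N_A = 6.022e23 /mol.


lambda = ln(2) / t_half = ln(2) / 3.9188e+11 = 1.768774e-12 /s
SA = lambda * N_A / M
SA = 1.768774e-12 * 6.022e23 / 19
SA = 5.6061e+10 Bq/g

5.6061e+10


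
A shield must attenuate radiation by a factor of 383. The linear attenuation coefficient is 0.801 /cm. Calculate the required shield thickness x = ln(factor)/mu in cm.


x = ln(factor) / mu
x = ln(383) / 0.801
x = 7.4258 cm

7.4258


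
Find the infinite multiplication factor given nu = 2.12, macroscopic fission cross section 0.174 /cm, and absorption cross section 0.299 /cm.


k_inf = nu * Sigma_f / Sigma_a
k_inf = 2.12 * 0.174 / 0.299
k_inf = 1.2337

1.2337


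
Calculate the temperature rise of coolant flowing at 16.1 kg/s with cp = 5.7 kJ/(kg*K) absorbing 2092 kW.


dT = Q / (m_dot * cp)
dT = 2092 / (16.1 * 5.7)
dT = 22.796 C

22.796


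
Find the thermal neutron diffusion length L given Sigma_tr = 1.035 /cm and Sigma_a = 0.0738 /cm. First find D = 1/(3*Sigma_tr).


D = 1 / (3 * Sigma_tr) = 1 / (3 * 1.035) = 0.3220612 cm
L = sqrt(D / Sigma_a)
L = sqrt(0.3220612 / 0.0738)
L = 2.0890 cm

2.0890


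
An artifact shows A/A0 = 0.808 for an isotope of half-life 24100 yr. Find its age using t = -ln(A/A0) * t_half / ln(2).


lambda = ln(2) / t_half = ln(2) / 24100 = 2.876129e-05 /yr
t = -ln(A/A0) / lambda
t = -ln(0.808) / 2.876129e-05
t = 7412.5 yr

7412.5


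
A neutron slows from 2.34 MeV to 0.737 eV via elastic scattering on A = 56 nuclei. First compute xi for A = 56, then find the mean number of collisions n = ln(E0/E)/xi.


xi = 1 + (A-1)^2/(2A)*ln((A-1)/(A+1)) = 0.03529286 (for A = 56)
n = ln(E0/E) / xi
n = ln(2.34e6 / 0.737) / 0.03529286
n = ln(3.175034e+06) / 0.03529286 = 424.19

424.19


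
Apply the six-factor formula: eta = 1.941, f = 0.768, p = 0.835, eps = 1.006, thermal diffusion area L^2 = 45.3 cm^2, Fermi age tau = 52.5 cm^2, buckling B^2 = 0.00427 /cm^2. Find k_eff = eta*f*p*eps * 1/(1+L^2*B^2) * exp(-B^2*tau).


k_inf = eta*f*p*eps = 1.941*0.768*0.835*1.006 = 1.252193
P_TNL = 1/(1 + L^2*B^2) = 1/(1 + 45.3*0.00427) = 0.8379202
P_FNL = exp(-B^2*tau) = exp(-0.00427*52.5) = 0.7991753
k_eff = k_inf * P_TNL * P_FNL = 1.252193 * 0.8379202 * 0.7991753
k_eff = 0.83852

0.83852


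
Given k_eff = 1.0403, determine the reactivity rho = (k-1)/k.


rho = (k_eff - 1) / k_eff
rho = (1.0403 - 1) / 1.0403
rho = 0.038739

0.038739


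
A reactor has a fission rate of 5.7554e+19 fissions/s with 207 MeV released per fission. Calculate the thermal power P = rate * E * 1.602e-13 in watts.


P = fission_rate * E_MeV * 1.602e-13
P = 5.7554e+19 * 207 * 1.602e-13
P = 1.9086e+09 W

1.9086e+09


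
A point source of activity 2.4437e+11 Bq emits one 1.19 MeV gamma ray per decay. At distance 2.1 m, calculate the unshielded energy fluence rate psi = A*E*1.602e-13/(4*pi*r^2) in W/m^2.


psi = A * E * 1.602e-13 / (4*pi*r^2)
psi = 2.4437e+11 * 1.19 * 1.602e-13 / (4*pi*2.1^2)
psi = 8.4064e-04 W/m^2

8.4064e-04


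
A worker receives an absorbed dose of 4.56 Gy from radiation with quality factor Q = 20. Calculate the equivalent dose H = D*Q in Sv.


H = D * Q
H = 4.56 * 20
H = 91.200 Sv

91.200


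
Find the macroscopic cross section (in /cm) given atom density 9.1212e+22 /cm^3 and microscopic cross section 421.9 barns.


Sigma = N * sigma_barns * 1e-24
Sigma = 9.1212e+22 * 421.9 * 1e-24
Sigma = 38.482 /cm

38.482


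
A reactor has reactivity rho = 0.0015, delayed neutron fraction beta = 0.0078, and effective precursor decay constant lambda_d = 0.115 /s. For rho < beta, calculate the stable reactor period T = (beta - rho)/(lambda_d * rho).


T = (beta - rho) / (lambda_d * rho)
T = (0.0078 - 0.0015) / (0.115 * 0.0015)
T = 36.522 s

36.522


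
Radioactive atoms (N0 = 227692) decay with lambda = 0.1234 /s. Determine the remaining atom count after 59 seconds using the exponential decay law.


N = N0 * exp(-lambda * t)
N = 227692 * exp(-0.1234 * 59)
N = 156.83

156.83


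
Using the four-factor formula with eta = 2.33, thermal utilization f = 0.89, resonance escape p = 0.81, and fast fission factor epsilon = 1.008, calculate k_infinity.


k_inf = eta * f * p * epsilon
k_inf = 2.33 * 0.89 * 0.81 * 1.008
k_inf = 1.6931

1.6931


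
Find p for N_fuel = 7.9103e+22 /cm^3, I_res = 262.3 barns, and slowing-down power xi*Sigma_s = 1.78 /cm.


p = exp(-N * I * 1e-24 / (xi*Sigma_s))
p = exp(-7.9103e+22 * 262.3 * 1e-24 / 1.78)
p = 8.6618e-06

8.6618e-06


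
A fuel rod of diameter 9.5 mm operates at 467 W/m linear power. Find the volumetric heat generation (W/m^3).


r = D / 2 / 1000 = 9.5 / 2 / 1000 = 0.00475 m
q''' = q' / (pi * r^2)
q''' = 467 / (pi * 0.00475^2)
q''' = 6.5884e+06 W/m^3

6.5884e+06


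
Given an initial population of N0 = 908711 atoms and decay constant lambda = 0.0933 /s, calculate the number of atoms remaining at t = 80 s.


N = N0 * exp(-lambda * t)
N = 908711 * exp(-0.0933 * 80)
N = 521.02

521.02


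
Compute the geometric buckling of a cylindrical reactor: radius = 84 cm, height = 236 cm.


B^2 = (2.405/R)^2 + (pi/H)^2
B^2 = (2.405/84)^2 + (pi/236)^2
B^2 = 9.9694e-04 /cm^2

9.9694e-04


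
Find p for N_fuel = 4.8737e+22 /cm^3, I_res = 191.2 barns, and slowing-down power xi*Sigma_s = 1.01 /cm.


p = exp(-N * I * 1e-24 / (xi*Sigma_s))
p = exp(-4.8737e+22 * 191.2 * 1e-24 / 1.01)
p = 9.8421e-05

9.8421e-05


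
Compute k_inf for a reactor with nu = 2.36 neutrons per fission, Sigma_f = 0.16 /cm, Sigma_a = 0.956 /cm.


k_inf = nu * Sigma_f / Sigma_a
k_inf = 2.36 * 0.16 / 0.956
k_inf = 0.39498

0.39498


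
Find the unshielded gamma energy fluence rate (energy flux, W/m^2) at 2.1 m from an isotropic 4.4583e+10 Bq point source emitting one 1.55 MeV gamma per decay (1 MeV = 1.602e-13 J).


psi = A * E * 1.602e-13 / (4*pi*r^2)
psi = 4.4583e+10 * 1.55 * 1.602e-13 / (4*pi*2.1^2)
psi = 1.9976e-04 W/m^2

1.9976e-04


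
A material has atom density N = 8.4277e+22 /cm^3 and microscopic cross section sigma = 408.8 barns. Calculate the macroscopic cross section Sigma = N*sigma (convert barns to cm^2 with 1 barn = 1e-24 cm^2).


Sigma = N * sigma_barns * 1e-24
Sigma = 8.4277e+22 * 408.8 * 1e-24
Sigma = 34.452 /cm

34.452


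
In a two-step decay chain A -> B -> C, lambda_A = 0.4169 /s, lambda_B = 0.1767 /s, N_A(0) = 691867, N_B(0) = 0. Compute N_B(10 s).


N_B(t) = lambda_A * N_A0 / (lambda_B - lambda_A) * [exp(-lambda_A*t) - exp(-lambda_B*t)]
exp(-0.4169*10) = 0.01546772; exp(-0.1767*10) = 0.1708448
N_B = 0.4169 * 691867 / (0.1767 - 0.4169) * (0.01546772 - 0.1708448)
N_B = 186581

186581


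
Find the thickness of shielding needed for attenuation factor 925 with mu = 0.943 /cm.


x = ln(factor) / mu
x = ln(925) / 0.943
x = 7.2426 cm

7.2426


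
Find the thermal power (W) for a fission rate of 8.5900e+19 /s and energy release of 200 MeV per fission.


P = fission_rate * E_MeV * 1.602e-13
P = 8.5900e+19 * 200 * 1.602e-13
P = 2.7522e+09 W

2.7522e+09


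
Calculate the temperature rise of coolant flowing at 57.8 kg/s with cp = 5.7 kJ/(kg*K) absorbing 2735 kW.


dT = Q / (m_dot * cp)
dT = 2735 / (57.8 * 5.7)
dT = 8.3015 C

8.3015


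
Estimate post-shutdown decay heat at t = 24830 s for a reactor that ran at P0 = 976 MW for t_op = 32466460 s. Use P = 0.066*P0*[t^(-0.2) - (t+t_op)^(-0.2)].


P/P0 = 0.066 * [t^(-0.2) - (t + t_op)^(-0.2)]
P/P0 = 0.066 * [24830^(-0.2) - (24830 + 32466460)^(-0.2)]
P/P0 = 0.066 * [0.1321310 - 0.03145188] = 0.006644822
P = 976 * 0.006644822 = 6.4853 MW

6.4853


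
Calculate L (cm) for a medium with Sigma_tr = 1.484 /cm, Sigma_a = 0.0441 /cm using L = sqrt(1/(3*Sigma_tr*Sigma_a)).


D = 1 / (3 * Sigma_tr) = 1 / (3 * 1.484) = 0.2246181 cm
L = sqrt(D / Sigma_a)
L = sqrt(0.2246181 / 0.0441)
L = 2.2569 cm

2.2569


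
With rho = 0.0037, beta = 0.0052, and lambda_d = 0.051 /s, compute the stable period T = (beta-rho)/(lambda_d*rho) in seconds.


T = (beta - rho) / (lambda_d * rho)
T = (0.0052 - 0.0037) / (0.051 * 0.0037)
T = 7.9491 s

7.9491


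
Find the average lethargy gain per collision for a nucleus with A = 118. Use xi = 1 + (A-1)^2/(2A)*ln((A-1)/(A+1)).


xi = 1 + (A-1)^2/(2A) * ln((A-1)/(A+1))
xi = 1 + (118-1)^2/(2*118) * ln((118-1)/(118 +1))
xi = 0.016854

0.016854


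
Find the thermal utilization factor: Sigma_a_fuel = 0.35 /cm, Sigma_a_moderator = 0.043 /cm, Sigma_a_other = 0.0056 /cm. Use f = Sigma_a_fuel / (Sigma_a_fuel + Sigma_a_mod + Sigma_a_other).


f = Sigma_a_fuel / (Sigma_a_fuel + Sigma_a_mod + Sigma_a_other)
f = 0.35 / (0.35 + 0.043 + 0.0056)
f = 0.87807

0.87807


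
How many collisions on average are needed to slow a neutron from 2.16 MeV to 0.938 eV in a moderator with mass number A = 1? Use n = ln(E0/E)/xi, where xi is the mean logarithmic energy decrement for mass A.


xi = 1 + (A-1)^2/(2A)*ln((A-1)/(A+1)) = 1 (for A = 1)
n = ln(E0/E) / xi
n = ln(2.16e6 / 0.938) / 1
n = ln(2.302772e+06) / 1 = 14.650

14.650


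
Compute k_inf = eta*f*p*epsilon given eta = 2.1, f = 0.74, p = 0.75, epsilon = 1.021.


k_inf = eta * f * p * epsilon
k_inf = 2.1 * 0.74 * 0.75 * 1.021
k_inf = 1.1900

1.1900


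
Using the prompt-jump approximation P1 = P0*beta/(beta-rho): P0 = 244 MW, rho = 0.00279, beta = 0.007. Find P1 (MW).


P1/P0 = beta / (beta - rho)
P1/P0 = 0.007 / (0.007 - 0.00279) = 1.662708
P1 = 244 * 1.662708 = 405.70 MW

405.70


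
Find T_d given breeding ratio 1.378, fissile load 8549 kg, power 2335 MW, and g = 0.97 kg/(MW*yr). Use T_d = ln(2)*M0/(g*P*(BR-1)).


Breeding gain G = BR - 1 = 1.378 - 1 = 0.378
Fissile production rate = g * P * G = 0.97 * 2335 * 0.378 = 856.1511 kg/yr
T_d = ln(2) * M0 / (g * P * G)
T_d = ln(2) * 8549 / 856.1511 = 6.9213 yr

6.9213


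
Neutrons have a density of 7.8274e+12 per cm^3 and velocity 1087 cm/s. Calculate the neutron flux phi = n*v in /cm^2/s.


phi = n * v
phi = 7.8274e+12 * 1087
phi = 8.5084e+15 /cm^2/s

8.5084e+15


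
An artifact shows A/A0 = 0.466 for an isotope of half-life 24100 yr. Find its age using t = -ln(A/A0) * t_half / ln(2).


lambda = ln(2) / t_half = ln(2) / 24100 = 2.876129e-05 /yr
t = -ln(A/A0) / lambda
t = -ln(0.466) / 2.876129e-05
t = 26549 yr

26549
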